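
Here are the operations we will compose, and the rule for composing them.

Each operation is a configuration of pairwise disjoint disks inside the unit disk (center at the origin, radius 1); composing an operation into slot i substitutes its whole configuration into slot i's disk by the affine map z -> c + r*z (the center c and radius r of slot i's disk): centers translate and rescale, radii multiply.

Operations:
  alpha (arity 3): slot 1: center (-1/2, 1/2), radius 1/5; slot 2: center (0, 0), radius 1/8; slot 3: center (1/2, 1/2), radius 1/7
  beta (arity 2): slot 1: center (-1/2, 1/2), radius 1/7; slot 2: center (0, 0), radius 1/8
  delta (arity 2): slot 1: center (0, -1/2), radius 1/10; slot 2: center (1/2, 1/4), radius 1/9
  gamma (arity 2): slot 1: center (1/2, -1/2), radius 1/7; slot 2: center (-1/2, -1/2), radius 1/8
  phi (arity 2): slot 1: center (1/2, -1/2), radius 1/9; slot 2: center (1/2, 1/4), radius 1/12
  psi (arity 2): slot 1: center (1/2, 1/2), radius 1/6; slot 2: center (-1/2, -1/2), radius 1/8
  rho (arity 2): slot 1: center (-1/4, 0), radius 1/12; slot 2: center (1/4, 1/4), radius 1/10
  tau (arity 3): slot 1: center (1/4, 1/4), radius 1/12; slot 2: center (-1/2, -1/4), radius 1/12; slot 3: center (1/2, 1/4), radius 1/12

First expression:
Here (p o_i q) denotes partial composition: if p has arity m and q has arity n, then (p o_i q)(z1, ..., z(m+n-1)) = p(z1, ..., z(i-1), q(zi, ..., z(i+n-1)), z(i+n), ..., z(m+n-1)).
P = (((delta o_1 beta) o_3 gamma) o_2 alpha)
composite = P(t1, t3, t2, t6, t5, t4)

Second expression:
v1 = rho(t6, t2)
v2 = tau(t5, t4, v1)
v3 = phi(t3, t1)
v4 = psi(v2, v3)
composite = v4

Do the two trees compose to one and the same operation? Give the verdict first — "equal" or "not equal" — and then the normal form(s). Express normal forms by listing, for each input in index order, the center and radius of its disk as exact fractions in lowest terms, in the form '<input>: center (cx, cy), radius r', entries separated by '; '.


Normal form of the first expression: t1: center (-1/20, -9/20), radius 1/70; t2: center (0, -1/2), radius 1/640; t3: center (-1/160, -79/160), radius 1/400; t4: center (4/9, 7/36), radius 1/72; t5: center (5/9, 7/36), radius 1/63; t6: center (1/160, -79/160), radius 1/560
Normal form of the second expression: t1: center (-7/16, -15/32), radius 1/96; t2: center (169/288, 157/288), radius 1/720; t3: center (-7/16, -9/16), radius 1/72; t4: center (5/12, 11/24), radius 1/72; t5: center (13/24, 13/24), radius 1/72; t6: center (167/288, 13/24), radius 1/864
The forms do not match — not equal.

not equal; the first gives t1: center (-1/20, -9/20), radius 1/70; t2: center (0, -1/2), radius 1/640; t3: center (-1/160, -79/160), radius 1/400; t4: center (4/9, 7/36), radius 1/72; t5: center (5/9, 7/36), radius 1/63; t6: center (1/160, -79/160), radius 1/560 and the second t1: center (-7/16, -15/32), radius 1/96; t2: center (169/288, 157/288), radius 1/720; t3: center (-7/16, -9/16), radius 1/72; t4: center (5/12, 11/24), radius 1/72; t5: center (13/24, 13/24), radius 1/72; t6: center (167/288, 13/24), radius 1/864


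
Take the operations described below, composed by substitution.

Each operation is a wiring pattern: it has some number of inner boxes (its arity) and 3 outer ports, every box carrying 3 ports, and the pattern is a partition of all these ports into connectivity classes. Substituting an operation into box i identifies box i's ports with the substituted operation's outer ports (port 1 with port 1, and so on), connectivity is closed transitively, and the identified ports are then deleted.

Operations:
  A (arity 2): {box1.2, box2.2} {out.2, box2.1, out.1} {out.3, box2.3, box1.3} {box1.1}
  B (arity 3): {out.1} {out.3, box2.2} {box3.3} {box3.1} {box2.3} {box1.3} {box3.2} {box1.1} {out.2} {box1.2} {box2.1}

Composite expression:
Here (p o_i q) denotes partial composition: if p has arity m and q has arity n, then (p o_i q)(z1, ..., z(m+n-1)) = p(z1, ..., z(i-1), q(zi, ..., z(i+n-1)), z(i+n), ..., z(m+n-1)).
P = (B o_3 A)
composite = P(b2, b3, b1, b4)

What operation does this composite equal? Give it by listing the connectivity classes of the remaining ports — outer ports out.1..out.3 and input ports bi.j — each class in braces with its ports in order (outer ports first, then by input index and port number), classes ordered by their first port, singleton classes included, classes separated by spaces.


{out.1} {out.2} {out.3, b3.2} {b1.1} {b1.2, b4.2} {b1.3, b4.3} {b2.1} {b2.2} {b2.3} {b3.1} {b3.3} {b4.1}

Connectivity passes through glued B-boundaries; trace each wire chain.
composing A on (b1, b4), with out.j its own outer ports: {out.1, out.2, b4.1} {out.3, b1.3, b4.3} {b1.1} {b1.2, b4.2}
composing B on (b2, b3, b1, b4), with out.j its own outer ports: {out.1} {out.2} {out.3, b3.2} {b1.1} {b1.2, b4.2} {b1.3, b4.3} {b2.1} {b2.2} {b2.3} {b3.1} {b3.3} {b4.1}


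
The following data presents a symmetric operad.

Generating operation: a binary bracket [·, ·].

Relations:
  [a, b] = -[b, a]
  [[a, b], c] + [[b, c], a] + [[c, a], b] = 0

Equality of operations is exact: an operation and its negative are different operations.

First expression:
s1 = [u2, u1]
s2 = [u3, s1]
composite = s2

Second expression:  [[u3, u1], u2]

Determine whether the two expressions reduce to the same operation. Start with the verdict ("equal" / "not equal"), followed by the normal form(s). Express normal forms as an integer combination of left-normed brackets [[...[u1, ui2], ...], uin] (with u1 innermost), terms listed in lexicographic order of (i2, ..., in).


not equal; first: [[u1, u2], u3]; second: -[[u1, u3], u2]

The first expression, normalized: [[u1, u2], u3]
The second expression, normalized: -[[u1, u3], u2]
The forms do not match — not equal.


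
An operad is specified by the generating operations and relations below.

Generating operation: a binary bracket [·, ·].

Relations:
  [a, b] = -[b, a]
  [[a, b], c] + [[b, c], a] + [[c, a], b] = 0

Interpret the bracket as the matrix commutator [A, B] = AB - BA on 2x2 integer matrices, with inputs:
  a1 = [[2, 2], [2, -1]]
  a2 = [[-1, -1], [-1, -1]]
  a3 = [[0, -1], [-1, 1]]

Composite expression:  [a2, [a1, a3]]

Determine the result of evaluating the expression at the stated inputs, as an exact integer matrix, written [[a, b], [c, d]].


[[-2, 0], [0, 2]]

[a1, a3] = [[0, -1], [1, 0]]
[a2, [a1, a3]] = [[-2, 0], [0, 2]]


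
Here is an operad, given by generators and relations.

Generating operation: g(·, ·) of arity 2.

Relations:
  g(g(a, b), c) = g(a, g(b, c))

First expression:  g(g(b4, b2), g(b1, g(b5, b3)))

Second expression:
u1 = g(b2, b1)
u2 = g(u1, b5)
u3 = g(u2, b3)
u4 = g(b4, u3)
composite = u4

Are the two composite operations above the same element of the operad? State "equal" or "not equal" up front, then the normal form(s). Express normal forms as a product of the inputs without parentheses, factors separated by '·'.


Normal form of the first expression: b4 · b2 · b1 · b5 · b3
Normal form of the second expression: b4 · b2 · b1 · b5 · b3
Both agree, so they are equal.

equal; the common form is b4 · b2 · b1 · b5 · b3


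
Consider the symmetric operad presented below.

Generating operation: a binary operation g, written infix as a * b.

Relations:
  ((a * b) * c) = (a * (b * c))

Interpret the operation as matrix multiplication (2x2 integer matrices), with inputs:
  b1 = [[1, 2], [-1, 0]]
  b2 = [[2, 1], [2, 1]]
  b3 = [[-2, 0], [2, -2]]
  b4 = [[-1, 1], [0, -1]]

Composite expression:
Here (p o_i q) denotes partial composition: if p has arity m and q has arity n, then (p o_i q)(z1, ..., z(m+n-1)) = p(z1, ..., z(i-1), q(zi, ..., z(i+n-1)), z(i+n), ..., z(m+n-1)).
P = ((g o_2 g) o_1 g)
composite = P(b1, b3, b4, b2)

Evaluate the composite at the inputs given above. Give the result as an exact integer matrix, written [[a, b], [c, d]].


[[8, 4], [0, 0]]

(b1 * b3) = [[2, -4], [2, 0]]
(b4 * b2) = [[0, 0], [-2, -1]]
((b1 * b3) * (b4 * b2)) = [[8, 4], [0, 0]]


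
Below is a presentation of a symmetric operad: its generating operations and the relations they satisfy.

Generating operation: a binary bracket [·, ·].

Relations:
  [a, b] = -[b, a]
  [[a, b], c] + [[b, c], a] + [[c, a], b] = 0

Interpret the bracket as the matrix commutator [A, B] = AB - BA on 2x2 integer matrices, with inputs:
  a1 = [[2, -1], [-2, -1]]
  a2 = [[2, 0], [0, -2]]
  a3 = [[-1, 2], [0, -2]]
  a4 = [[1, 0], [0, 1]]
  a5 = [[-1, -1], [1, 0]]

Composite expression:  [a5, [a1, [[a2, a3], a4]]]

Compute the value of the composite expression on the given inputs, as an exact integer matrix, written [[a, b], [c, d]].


[[0, 0], [0, 0]]

[a2, a3] = [[0, 8], [0, 0]]
[[a2, a3], a4] = [[0, 0], [0, 0]]
[a1, [[a2, a3], a4]] = [[0, 0], [0, 0]]
[a5, [a1, [[a2, a3], a4]]] = [[0, 0], [0, 0]]


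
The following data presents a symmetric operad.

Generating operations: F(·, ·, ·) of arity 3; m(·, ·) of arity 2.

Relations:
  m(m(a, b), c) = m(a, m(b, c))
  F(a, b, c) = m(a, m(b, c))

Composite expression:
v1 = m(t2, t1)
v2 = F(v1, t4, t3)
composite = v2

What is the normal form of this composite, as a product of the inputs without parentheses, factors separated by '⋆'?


t2 ⋆ t1 ⋆ t4 ⋆ t3


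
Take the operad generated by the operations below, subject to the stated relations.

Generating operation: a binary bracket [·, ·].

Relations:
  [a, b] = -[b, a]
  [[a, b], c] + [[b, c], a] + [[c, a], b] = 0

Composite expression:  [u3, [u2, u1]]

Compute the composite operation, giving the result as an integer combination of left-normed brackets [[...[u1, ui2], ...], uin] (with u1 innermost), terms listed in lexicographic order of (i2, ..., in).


[[u1, u2], u3]


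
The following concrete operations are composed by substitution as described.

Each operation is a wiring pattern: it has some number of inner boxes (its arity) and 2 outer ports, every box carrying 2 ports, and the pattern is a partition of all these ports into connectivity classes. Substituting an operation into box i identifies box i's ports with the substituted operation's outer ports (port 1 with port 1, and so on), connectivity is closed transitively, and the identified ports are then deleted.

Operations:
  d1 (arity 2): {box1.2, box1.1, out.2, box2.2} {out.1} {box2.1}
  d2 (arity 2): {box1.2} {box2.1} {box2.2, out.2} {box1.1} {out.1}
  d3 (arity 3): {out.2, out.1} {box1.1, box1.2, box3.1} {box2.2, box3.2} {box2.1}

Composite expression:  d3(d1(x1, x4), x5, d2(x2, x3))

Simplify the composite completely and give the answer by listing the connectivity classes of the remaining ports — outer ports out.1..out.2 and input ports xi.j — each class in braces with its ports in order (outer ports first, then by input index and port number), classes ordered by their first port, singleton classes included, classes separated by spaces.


{out.1, out.2} {x1.1, x1.2, x4.2} {x2.1} {x2.2} {x3.1} {x3.2, x5.2} {x4.1} {x5.1}

Treat the ports identified at d3 as solder joints: merge, then drop.
composing d1 on (x1, x4), with out.j its own outer ports: {out.1} {out.2, x1.1, x1.2, x4.2} {x4.1}
composing d2 on (x2, x3), with out.j its own outer ports: {out.1} {out.2, x3.2} {x2.1} {x2.2} {x3.1}
composing d3 on (x1, x4, x5, x2, x3), with out.j its own outer ports: {out.1, out.2} {x1.1, x1.2, x4.2} {x2.1} {x2.2} {x3.1} {x3.2, x5.2} {x4.1} {x5.1}


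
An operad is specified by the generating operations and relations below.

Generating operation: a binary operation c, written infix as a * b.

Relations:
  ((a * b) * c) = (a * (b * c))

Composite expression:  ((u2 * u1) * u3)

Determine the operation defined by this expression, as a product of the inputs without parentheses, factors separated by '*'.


u2 * u1 * u3

All parenthesizations of c agree; list the u-inputs left to right.
(u2 * u1) unparenthesizes to u2 * u1
((u2 * u1) * u3) unparenthesizes to u2 * u1 * u3


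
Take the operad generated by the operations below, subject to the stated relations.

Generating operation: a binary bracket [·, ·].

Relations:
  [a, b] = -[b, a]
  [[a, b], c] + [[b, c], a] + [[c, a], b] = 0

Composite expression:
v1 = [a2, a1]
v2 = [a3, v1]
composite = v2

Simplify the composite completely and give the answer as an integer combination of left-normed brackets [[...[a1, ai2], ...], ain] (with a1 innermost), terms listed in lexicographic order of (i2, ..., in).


Expand each bracket as ab - ba; the a1-initial words give the coefficients.
Composite bracket: [a3, [a2, a1]]
Under [a, b] = ab - ba we get 4 signed associative words (2^2 = 4).
Coefficients come from the a1-initial words:
  word a1a2a3 has sign +1, contributing +[[a1, a2], a3]

[[a1, a2], a3]


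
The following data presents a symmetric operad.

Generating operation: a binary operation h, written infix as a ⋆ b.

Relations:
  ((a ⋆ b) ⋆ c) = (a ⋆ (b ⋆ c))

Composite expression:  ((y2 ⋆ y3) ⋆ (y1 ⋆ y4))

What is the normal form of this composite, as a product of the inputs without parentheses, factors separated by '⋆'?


Key point: h is associative — brackets drop, the y-order remains.
(y2 ⋆ y3) spells out as y2 ⋆ y3
(y1 ⋆ y4) spells out as y1 ⋆ y4
((y2 ⋆ y3) ⋆ (y1 ⋆ y4)) spells out as y2 ⋆ y3 ⋆ y1 ⋆ y4

y2 ⋆ y3 ⋆ y1 ⋆ y4


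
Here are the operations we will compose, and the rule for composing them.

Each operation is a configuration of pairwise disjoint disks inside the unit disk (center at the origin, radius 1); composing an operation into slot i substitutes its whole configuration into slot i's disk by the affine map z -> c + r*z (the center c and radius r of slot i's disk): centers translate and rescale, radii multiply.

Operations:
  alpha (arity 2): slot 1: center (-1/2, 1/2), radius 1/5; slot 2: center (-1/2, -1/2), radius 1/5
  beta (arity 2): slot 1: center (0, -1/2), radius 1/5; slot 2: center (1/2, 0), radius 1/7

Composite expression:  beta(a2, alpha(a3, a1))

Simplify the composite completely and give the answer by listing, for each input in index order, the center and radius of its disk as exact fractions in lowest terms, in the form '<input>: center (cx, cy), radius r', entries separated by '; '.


a1: center (3/7, -1/14), radius 1/35; a2: center (0, -1/2), radius 1/5; a3: center (3/7, 1/14), radius 1/35

Each a-disk chains the slot maps above it in beta; radii multiply.
input a2: applying the 1 nested substitution gives center (0, -1/2), radius 1/5
input a3: applying the 2 nested substitutions gives center (3/7, 1/14), radius 1/35
input a1: applying the 2 nested substitutions gives center (3/7, -1/14), radius 1/35


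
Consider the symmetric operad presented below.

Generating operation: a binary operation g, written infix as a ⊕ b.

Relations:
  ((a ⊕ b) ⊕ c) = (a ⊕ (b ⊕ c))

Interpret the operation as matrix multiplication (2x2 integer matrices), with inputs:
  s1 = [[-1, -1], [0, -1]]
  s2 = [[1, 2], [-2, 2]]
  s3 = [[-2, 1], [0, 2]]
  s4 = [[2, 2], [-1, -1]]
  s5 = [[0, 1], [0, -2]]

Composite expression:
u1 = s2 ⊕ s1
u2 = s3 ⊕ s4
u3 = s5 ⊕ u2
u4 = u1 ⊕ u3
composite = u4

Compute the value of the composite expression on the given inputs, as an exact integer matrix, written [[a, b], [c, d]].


[[-10, -10], [-4, -4]]

(s2 ⊕ s1) = [[-1, -3], [2, 0]]
(s3 ⊕ s4) = [[-5, -5], [-2, -2]]
(s5 ⊕ (s3 ⊕ s4)) = [[-2, -2], [4, 4]]
((s2 ⊕ s1) ⊕ (s5 ⊕ (s3 ⊕ s4))) = [[-10, -10], [-4, -4]]


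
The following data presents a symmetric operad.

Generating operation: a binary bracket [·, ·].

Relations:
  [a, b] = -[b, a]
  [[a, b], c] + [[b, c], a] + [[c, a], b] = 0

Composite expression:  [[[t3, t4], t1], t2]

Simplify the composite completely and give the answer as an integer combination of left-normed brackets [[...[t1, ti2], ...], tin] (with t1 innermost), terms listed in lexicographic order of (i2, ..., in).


-[[[t1, t3], t4], t2] + [[[t1, t4], t3], t2]


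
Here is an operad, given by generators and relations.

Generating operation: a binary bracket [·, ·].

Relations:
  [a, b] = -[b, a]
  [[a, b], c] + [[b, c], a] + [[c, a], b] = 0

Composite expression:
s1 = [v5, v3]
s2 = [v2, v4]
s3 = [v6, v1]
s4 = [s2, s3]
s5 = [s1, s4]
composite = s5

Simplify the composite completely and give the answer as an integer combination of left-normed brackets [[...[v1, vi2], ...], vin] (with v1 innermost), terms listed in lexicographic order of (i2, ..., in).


[[[[[v1, v6], v2], v4], v3], v5] - [[[[[v1, v6], v2], v4], v5], v3] - [[[[[v1, v6], v4], v2], v3], v5] + [[[[[v1, v6], v4], v2], v5], v3]

Expand each bracket as ab - ba; the v1-initial words give the coefficients.
Composite bracket: [[v5, v3], [[v2, v4], [v6, v1]]]
Applying ab - ba throughout gives 32 signed words (2^5 = 32).
Collect the words opening with v1:
  from v1v6v2v4v3v5, sign +1: term +[[[[[v1, v6], v2], v4], v3], v5]
  from v1v6v2v4v5v3, sign -1: term -[[[[[v1, v6], v2], v4], v5], v3]
  from v1v6v4v2v3v5, sign -1: term -[[[[[v1, v6], v4], v2], v3], v5]
  from v1v6v4v2v5v3, sign +1: term +[[[[[v1, v6], v4], v2], v5], v3]


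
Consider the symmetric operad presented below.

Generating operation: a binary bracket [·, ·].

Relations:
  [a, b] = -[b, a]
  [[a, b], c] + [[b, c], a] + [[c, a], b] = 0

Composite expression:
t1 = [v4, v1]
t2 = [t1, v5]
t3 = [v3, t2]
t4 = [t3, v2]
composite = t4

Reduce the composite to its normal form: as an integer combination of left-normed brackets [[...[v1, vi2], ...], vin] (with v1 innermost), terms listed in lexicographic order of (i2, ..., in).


[[[[v1, v4], v5], v3], v2]

A multilinear Lie element is pinned by v1-initial words (v1 innermost).
Composite bracket: [[v3, [[v4, v1], v5]], v2]
Each bracket splits as ab - ba, giving 16 signed words (2^4 = 16).
Coefficients come from the v1-initial words:
  the word v1v4v5v3v2 carries sign +1 and contributes +[[[[v1, v4], v5], v3], v2]


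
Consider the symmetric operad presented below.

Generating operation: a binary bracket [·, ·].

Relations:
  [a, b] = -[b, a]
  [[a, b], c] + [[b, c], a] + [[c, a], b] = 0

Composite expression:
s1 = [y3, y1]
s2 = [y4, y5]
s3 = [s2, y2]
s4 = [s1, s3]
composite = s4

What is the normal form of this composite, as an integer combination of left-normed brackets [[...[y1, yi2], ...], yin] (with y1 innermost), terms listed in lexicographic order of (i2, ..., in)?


[[[[y1, y3], y2], y4], y5] - [[[[y1, y3], y2], y5], y4] - [[[[y1, y3], y4], y5], y2] + [[[[y1, y3], y5], y4], y2]

A multilinear Lie element is pinned by y1-initial words (y1 innermost).
Composite bracket: [[y3, y1], [[y4, y5], y2]]
Under [a, b] = ab - ba we get 16 signed associative words (2^4 = 16).
Keep just the words that open with y1:
  y1y3y2y4y5 appears with sign +1, giving the term +[[[[y1, y3], y2], y4], y5]
  y1y3y2y5y4 appears with sign -1, giving the term -[[[[y1, y3], y2], y5], y4]
  y1y3y4y5y2 appears with sign -1, giving the term -[[[[y1, y3], y4], y5], y2]
  y1y3y5y4y2 appears with sign +1, giving the term +[[[[y1, y3], y5], y4], y2]


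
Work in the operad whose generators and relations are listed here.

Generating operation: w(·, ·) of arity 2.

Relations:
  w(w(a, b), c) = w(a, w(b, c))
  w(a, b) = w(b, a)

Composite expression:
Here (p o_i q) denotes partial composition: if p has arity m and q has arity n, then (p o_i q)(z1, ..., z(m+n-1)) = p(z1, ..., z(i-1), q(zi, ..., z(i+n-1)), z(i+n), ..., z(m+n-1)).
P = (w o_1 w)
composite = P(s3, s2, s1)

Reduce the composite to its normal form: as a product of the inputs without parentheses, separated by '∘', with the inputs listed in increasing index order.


s1 ∘ s2 ∘ s3


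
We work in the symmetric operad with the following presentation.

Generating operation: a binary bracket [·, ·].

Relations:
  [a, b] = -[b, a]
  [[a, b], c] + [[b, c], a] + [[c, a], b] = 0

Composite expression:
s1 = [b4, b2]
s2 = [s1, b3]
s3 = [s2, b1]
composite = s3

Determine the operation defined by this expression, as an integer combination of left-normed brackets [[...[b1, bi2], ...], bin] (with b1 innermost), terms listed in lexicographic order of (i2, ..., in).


Skip Jacobi rewriting: expand, keep b1-initial words, read off terms.
Composite bracket: [[[b4, b2], b3], b1]
The bracket unfolds into 8 signed words via [a, b] = ab - ba (2^3 = 8).
Collect the words opening with b1:
  b1b2b4b3 appears with sign +1, giving the term +[[[b1, b2], b4], b3]
  b1b3b2b4 appears with sign -1, giving the term -[[[b1, b3], b2], b4]
  b1b3b4b2 appears with sign +1, giving the term +[[[b1, b3], b4], b2]
  b1b4b2b3 appears with sign -1, giving the term -[[[b1, b4], b2], b3]

[[[b1, b2], b4], b3] - [[[b1, b3], b2], b4] + [[[b1, b3], b4], b2] - [[[b1, b4], b2], b3]


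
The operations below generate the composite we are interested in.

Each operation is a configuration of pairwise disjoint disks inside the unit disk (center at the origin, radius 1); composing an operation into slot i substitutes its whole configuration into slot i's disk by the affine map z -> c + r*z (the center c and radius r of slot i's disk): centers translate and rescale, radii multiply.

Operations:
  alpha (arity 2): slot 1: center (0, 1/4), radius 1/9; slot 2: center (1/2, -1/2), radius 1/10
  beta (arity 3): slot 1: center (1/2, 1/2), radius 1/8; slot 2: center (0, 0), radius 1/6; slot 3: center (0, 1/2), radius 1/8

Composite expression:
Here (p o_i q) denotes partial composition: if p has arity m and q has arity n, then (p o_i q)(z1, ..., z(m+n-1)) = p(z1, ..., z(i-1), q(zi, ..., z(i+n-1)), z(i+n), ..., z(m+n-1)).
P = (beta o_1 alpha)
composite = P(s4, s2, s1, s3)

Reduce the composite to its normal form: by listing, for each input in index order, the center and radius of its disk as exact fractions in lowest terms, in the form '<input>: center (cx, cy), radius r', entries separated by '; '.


s1: center (0, 0), radius 1/6; s2: center (9/16, 7/16), radius 1/80; s3: center (0, 1/2), radius 1/8; s4: center (1/2, 17/32), radius 1/72

Below beta, radii multiply path by path; the s-disk centers shift.
s4 passes through 2 substitutions, ending at center (1/2, 17/32), radius 1/72
s2 passes through 2 substitutions, ending at center (9/16, 7/16), radius 1/80
s1 passes through 1 substitution, ending at center (0, 0), radius 1/6
s3 passes through 1 substitution, ending at center (0, 1/2), radius 1/8


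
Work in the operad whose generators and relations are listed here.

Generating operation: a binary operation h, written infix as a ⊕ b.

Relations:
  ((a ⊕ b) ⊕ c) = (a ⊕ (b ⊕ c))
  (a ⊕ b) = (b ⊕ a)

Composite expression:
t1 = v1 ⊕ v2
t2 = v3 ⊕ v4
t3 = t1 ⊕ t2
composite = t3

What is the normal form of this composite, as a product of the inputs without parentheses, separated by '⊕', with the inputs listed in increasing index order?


v1 ⊕ v2 ⊕ v3 ⊕ v4

Any arrangement under h is one operation, so sort the v-inputs.
(v1 ⊕ v2) collapses to v1 ⊕ v2
(v3 ⊕ v4) collapses to v3 ⊕ v4
((v1 ⊕ v2) ⊕ (v3 ⊕ v4)) collapses to v1 ⊕ v2 ⊕ v3 ⊕ v4
commutativity sorts the factors: v1 ⊕ v2 ⊕ v3 ⊕ v4


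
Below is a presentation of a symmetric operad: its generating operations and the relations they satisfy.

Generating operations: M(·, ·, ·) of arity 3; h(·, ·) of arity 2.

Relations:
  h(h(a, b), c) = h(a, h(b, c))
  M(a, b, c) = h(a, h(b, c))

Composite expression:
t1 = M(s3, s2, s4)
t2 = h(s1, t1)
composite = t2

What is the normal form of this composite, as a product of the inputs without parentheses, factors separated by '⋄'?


Associativity of h dissolves the nesting; only the s-input order survives.
M(s3, s2, s4) reduces to s3 ⋄ s2 ⋄ s4
h(s1, M(s3, s2, s4)) reduces to s1 ⋄ s3 ⋄ s2 ⋄ s4

s1 ⋄ s3 ⋄ s2 ⋄ s4


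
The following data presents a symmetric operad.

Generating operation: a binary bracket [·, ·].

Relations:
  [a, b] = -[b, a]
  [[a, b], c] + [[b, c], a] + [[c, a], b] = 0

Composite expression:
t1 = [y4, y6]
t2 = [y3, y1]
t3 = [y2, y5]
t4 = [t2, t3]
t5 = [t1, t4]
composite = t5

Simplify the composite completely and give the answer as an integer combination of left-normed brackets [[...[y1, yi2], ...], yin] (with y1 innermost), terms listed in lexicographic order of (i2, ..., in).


[[[[[y1, y3], y2], y5], y4], y6] - [[[[[y1, y3], y2], y5], y6], y4] - [[[[[y1, y3], y5], y2], y4], y6] + [[[[[y1, y3], y5], y2], y6], y4]

Left-normed coefficients sit on the y1-initial expansion words.
Composite bracket: [[y4, y6], [[y3, y1], [y2, y5]]]
Applying ab - ba throughout gives 32 signed words (2^5 = 32).
Words beginning with y1 determine it all:
  the word y1y3y2y5y4y6 carries sign +1 and contributes +[[[[[y1, y3], y2], y5], y4], y6]
  the word y1y3y2y5y6y4 carries sign -1 and contributes -[[[[[y1, y3], y2], y5], y6], y4]
  the word y1y3y5y2y4y6 carries sign -1 and contributes -[[[[[y1, y3], y5], y2], y4], y6]
  the word y1y3y5y2y6y4 carries sign +1 and contributes +[[[[[y1, y3], y5], y2], y6], y4]


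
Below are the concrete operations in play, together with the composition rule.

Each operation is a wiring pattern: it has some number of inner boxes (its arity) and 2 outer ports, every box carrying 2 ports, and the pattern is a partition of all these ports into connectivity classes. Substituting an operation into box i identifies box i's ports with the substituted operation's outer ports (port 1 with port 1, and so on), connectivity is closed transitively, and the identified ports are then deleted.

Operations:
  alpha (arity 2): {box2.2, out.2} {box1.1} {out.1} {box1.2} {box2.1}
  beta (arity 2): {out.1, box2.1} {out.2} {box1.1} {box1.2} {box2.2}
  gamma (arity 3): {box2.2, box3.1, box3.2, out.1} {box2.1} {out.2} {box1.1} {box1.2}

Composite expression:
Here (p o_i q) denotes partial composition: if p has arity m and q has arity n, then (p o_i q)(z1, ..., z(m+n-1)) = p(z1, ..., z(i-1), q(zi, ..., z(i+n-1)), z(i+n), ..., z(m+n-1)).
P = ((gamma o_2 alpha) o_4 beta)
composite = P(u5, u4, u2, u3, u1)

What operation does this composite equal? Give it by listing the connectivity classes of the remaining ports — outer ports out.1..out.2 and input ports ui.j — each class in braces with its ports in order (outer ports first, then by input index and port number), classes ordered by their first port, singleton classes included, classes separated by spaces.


{out.1, u1.1, u2.2} {out.2} {u1.2} {u2.1} {u3.1} {u3.2} {u4.1} {u4.2} {u5.1} {u5.2}

Substituting into gamma glues patterns; closure does the rest.
the subtree at alpha composes to {out.1} {out.2, u2.2} {u2.1} {u4.1} {u4.2} on (u4, u2); out.j = own outer ports
the subtree at beta composes to {out.1, u1.1} {out.2} {u1.2} {u3.1} {u3.2} on (u3, u1); out.j = own outer ports
the subtree at gamma composes to {out.1, u1.1, u2.2} {out.2} {u1.2} {u2.1} {u3.1} {u3.2} {u4.1} {u4.2} {u5.1} {u5.2} on (u5, u4, u2, u3, u1); out.j = own outer ports


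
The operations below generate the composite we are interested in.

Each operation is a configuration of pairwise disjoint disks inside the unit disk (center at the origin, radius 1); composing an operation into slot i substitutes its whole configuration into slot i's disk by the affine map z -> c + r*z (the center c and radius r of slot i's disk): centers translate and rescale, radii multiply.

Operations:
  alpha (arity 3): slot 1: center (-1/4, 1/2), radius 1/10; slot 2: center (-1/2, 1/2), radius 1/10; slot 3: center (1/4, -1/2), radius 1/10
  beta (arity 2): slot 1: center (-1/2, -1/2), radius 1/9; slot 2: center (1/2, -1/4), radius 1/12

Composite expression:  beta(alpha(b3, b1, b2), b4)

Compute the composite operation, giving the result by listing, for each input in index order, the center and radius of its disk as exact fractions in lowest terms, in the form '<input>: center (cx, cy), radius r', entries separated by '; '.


Only the slot chain above each b matters under beta; compose those maps.
input b3: applying the 2 nested substitutions gives center (-19/36, -4/9), radius 1/90
input b1: applying the 2 nested substitutions gives center (-5/9, -4/9), radius 1/90
input b2: applying the 2 nested substitutions gives center (-17/36, -5/9), radius 1/90
input b4: applying the 1 nested substitution gives center (1/2, -1/4), radius 1/12

b1: center (-5/9, -4/9), radius 1/90; b2: center (-17/36, -5/9), radius 1/90; b3: center (-19/36, -4/9), radius 1/90; b4: center (1/2, -1/4), radius 1/12


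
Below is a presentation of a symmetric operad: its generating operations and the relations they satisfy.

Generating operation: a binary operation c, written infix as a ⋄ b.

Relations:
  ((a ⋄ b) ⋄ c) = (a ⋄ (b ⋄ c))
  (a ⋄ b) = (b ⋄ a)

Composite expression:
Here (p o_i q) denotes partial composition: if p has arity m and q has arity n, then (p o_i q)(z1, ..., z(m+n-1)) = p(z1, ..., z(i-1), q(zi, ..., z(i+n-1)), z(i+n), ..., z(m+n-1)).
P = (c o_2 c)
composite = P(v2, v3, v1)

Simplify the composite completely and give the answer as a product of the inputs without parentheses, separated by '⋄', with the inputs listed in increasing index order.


v1 ⋄ v2 ⋄ v3

Any arrangement under c is one operation, so sort the v-inputs.
(v3 ⋄ v1) spells out as v3 ⋄ v1
(v2 ⋄ (v3 ⋄ v1)) spells out as v2 ⋄ v3 ⋄ v1
reordering the factors by index: v1 ⋄ v2 ⋄ v3


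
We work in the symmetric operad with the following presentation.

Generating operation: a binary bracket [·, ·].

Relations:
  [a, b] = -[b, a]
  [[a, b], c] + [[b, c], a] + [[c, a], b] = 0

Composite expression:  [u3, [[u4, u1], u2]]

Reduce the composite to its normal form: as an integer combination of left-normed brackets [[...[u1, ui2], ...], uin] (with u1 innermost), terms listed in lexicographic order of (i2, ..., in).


[[[u1, u4], u2], u3]

Antisymmetry and Jacobi reduce to u1-anchored left-normed brackets.
Composite bracket: [u3, [[u4, u1], u2]]
Applying ab - ba throughout gives 8 signed words (2^3 = 8).
Coefficients come from the u1-initial words:
  word u1u4u2u3 has sign +1, contributing +[[[u1, u4], u2], u3]


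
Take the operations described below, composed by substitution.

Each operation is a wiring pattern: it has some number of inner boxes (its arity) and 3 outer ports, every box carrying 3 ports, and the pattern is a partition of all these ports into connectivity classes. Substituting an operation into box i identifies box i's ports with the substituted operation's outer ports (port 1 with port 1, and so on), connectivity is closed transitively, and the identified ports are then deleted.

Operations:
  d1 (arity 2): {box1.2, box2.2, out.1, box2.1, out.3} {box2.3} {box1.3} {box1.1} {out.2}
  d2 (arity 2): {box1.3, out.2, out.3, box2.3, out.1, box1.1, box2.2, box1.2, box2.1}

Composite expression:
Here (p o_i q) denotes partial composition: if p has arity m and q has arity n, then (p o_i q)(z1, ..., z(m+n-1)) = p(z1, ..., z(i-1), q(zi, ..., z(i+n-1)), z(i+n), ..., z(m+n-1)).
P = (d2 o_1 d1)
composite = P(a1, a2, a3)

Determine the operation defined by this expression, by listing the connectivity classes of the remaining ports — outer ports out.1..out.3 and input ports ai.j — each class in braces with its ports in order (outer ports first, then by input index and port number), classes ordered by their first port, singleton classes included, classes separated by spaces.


{out.1, out.2, out.3, a1.2, a2.1, a2.2, a3.1, a3.2, a3.3} {a1.1} {a1.3} {a2.3}


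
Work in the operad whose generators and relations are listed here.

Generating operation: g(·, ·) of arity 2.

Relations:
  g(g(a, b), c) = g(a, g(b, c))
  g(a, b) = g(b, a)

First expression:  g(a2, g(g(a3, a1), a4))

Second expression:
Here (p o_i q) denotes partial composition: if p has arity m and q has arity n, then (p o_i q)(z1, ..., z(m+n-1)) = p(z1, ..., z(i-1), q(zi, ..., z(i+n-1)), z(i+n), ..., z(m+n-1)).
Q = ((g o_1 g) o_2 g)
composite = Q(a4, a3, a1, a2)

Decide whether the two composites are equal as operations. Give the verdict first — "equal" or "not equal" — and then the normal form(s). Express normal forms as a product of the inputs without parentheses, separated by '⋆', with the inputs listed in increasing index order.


equal — both sides give a1 ⋆ a2 ⋆ a3 ⋆ a4

In normal form, the first expression is a1 ⋆ a2 ⋆ a3 ⋆ a4
In normal form, the second expression is a1 ⋆ a2 ⋆ a3 ⋆ a4
The normal forms match — equal.


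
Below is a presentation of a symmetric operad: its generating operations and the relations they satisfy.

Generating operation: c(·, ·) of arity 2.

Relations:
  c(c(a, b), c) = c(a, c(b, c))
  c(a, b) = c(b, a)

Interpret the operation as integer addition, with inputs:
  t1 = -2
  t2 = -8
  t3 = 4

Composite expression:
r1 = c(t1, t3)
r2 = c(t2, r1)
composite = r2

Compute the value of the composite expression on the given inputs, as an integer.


-6

c(t1, t3) = 2
c(t2, c(t1, t3)) = -6


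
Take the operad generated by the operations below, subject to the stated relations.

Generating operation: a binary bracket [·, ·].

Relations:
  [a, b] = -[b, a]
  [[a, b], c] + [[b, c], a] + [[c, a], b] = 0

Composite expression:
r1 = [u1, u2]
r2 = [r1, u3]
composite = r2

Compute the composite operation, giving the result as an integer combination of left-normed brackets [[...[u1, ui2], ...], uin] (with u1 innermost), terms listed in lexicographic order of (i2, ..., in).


[[u1, u2], u3]

Antisymmetry and Jacobi reduce to u1-anchored left-normed brackets.
Composite bracket: [[u1, u2], u3]
The bracket unfolds into 4 signed words via [a, b] = ab - ba (2^2 = 4).
The u1-initial words carry the normal form:
  sign of u1u2u3 is +1, so it contributes +[[u1, u2], u3]


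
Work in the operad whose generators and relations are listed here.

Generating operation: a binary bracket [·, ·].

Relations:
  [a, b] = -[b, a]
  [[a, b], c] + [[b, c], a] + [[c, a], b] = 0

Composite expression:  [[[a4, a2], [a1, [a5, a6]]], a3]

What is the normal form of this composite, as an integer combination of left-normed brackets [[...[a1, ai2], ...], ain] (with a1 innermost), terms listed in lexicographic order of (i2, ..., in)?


[[[[[a1, a5], a6], a2], a4], a3] - [[[[[a1, a5], a6], a4], a2], a3] - [[[[[a1, a6], a5], a2], a4], a3] + [[[[[a1, a6], a5], a4], a2], a3]

Antisymmetry and Jacobi reduce to a1-anchored left-normed brackets.
Composite bracket: [[[a4, a2], [a1, [a5, a6]]], a3]
Full expansion: 32 signed words from ab - ba (2^5 = 32).
The a1-initial words carry the normal form:
  a1a5a6a2a4a3 appears with sign +1, giving the term +[[[[[a1, a5], a6], a2], a4], a3]
  a1a5a6a4a2a3 appears with sign -1, giving the term -[[[[[a1, a5], a6], a4], a2], a3]
  a1a6a5a2a4a3 appears with sign -1, giving the term -[[[[[a1, a6], a5], a2], a4], a3]
  a1a6a5a4a2a3 appears with sign +1, giving the term +[[[[[a1, a6], a5], a4], a2], a3]


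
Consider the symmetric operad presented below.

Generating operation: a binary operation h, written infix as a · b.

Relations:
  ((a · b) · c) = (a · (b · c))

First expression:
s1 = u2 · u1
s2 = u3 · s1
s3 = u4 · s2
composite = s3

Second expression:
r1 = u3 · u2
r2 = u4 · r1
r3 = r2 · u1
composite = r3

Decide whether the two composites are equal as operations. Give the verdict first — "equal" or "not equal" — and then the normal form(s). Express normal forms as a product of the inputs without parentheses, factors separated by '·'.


equal; the common form is u4 · u3 · u2 · u1

The first expression, normalized: u4 · u3 · u2 · u1
The second expression, normalized: u4 · u3 · u2 · u1
The forms coincide; equal.


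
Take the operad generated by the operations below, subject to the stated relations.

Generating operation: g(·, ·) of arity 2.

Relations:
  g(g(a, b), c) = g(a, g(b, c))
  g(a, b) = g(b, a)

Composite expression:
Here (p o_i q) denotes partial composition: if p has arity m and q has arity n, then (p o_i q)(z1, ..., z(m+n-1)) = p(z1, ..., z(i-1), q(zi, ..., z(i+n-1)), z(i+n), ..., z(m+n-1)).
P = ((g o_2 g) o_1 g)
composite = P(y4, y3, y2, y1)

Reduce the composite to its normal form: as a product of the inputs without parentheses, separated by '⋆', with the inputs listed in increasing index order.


y1 ⋆ y2 ⋆ y3 ⋆ y4

Both nesting and order wash out for g; what remains is which y's occur.
g(y4, y3) collapses to y4 ⋆ y3
g(y2, y1) collapses to y2 ⋆ y1
g(g(y4, y3), g(y2, y1)) collapses to y4 ⋆ y3 ⋆ y2 ⋆ y1
the factors in increasing index order: y1 ⋆ y2 ⋆ y3 ⋆ y4


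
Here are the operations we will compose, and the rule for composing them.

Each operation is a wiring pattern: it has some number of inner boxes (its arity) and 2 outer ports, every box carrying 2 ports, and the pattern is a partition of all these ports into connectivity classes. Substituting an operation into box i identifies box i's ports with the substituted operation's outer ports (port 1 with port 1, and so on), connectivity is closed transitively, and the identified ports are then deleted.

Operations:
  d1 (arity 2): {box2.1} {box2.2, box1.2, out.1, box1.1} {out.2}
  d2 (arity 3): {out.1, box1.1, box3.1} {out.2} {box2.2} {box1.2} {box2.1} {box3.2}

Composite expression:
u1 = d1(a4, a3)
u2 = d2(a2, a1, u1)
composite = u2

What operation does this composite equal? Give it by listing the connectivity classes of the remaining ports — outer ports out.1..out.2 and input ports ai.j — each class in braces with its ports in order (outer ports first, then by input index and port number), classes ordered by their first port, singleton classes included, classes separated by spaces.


{out.1, a2.1, a3.2, a4.1, a4.2} {out.2} {a1.1} {a1.2} {a2.2} {a3.1}

Two ports join when wires chain via d2-identified ports.
composing d1 on (a4, a3), with out.j its own outer ports: {out.1, a3.2, a4.1, a4.2} {out.2} {a3.1}
composing d2 on (a2, a1, a4, a3), with out.j its own outer ports: {out.1, a2.1, a3.2, a4.1, a4.2} {out.2} {a1.1} {a1.2} {a2.2} {a3.1}


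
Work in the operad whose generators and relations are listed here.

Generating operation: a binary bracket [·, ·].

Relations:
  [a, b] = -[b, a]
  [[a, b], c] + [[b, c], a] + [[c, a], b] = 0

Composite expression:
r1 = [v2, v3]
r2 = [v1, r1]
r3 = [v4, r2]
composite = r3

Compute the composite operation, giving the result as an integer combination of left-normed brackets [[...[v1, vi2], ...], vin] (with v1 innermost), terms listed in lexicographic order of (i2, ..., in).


Left-normed coefficients sit on the v1-initial expansion words.
Composite bracket: [v4, [v1, [v2, v3]]]
Full expansion: 8 signed words from ab - ba (2^3 = 8).
The v1-initial words carry the normal form:
  sign of v1v2v3v4 is -1, so it contributes -[[[v1, v2], v3], v4]
  sign of v1v3v2v4 is +1, so it contributes +[[[v1, v3], v2], v4]

-[[[v1, v2], v3], v4] + [[[v1, v3], v2], v4]


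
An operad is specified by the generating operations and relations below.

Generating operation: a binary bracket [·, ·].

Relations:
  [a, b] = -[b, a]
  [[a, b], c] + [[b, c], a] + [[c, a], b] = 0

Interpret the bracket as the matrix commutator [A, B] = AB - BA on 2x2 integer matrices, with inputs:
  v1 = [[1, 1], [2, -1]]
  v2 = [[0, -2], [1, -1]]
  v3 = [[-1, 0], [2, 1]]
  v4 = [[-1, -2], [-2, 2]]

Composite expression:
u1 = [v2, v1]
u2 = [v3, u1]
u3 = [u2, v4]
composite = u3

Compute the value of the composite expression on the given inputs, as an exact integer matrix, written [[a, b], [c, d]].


[v2, v1] = [[-5, 5], [0, 5]]
[v3, [v2, v1]] = [[-10, -10], [-20, 10]]
[[v3, [v2, v1]], v4] = [[-20, 10], [20, 20]]

[[-20, 10], [20, 20]]


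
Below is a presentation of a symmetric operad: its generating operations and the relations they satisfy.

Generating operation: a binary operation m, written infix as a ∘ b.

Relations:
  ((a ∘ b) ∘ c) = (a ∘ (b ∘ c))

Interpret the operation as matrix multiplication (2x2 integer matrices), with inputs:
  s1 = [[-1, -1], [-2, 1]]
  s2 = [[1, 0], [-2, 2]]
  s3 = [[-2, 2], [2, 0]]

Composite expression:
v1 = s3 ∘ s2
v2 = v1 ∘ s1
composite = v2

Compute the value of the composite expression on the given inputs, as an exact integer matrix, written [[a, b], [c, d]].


[[-2, 10], [-2, -2]]

(s3 ∘ s2) = [[-6, 4], [2, 0]]
((s3 ∘ s2) ∘ s1) = [[-2, 10], [-2, -2]]


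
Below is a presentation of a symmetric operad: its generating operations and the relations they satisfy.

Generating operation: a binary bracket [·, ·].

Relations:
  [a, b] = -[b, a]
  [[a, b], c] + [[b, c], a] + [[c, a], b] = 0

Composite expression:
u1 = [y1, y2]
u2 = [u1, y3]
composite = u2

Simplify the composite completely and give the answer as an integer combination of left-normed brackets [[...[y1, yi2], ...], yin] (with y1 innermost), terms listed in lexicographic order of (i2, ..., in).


[[y1, y2], y3]

Expand each bracket as ab - ba; the y1-initial words give the coefficients.
Composite bracket: [[y1, y2], y3]
Applying ab - ba throughout gives 4 signed words (2^2 = 4).
Coefficients come from the y1-initial words:
  y1y2y3 appears with sign +1, giving the term +[[y1, y2], y3]
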